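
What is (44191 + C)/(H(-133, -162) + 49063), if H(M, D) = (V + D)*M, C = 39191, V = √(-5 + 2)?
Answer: 60076731/50874326 + 792129*I*√3/356120282 ≈ 1.1809 + 0.0038527*I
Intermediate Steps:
V = I*√3 (V = √(-3) = I*√3 ≈ 1.732*I)
H(M, D) = M*(D + I*√3) (H(M, D) = (I*√3 + D)*M = (D + I*√3)*M = M*(D + I*√3))
(44191 + C)/(H(-133, -162) + 49063) = (44191 + 39191)/(-133*(-162 + I*√3) + 49063) = 83382/((21546 - 133*I*√3) + 49063) = 83382/(70609 - 133*I*√3)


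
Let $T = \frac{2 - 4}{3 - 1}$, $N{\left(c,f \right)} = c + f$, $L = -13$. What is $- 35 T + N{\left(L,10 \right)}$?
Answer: $32$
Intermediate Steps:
$T = -1$ ($T = - \frac{2}{2} = \left(-2\right) \frac{1}{2} = -1$)
$- 35 T + N{\left(L,10 \right)} = \left(-35\right) \left(-1\right) + \left(-13 + 10\right) = 35 - 3 = 32$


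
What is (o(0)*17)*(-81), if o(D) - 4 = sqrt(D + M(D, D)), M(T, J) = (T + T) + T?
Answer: -5508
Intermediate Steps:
M(T, J) = 3*T (M(T, J) = 2*T + T = 3*T)
o(D) = 4 + 2*sqrt(D) (o(D) = 4 + sqrt(D + 3*D) = 4 + sqrt(4*D) = 4 + 2*sqrt(D))
(o(0)*17)*(-81) = ((4 + 2*sqrt(0))*17)*(-81) = ((4 + 2*0)*17)*(-81) = ((4 + 0)*17)*(-81) = (4*17)*(-81) = 68*(-81) = -5508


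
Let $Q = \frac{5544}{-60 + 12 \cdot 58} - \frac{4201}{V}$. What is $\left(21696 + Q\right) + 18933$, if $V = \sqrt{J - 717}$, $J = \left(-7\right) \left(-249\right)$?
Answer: $\frac{2153799}{53} - \frac{4201 \sqrt{114}}{342} \approx 40507.0$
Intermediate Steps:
$J = 1743$
$V = 3 \sqrt{114}$ ($V = \sqrt{1743 - 717} = \sqrt{1026} = 3 \sqrt{114} \approx 32.031$)
$Q = \frac{462}{53} - \frac{4201 \sqrt{114}}{342}$ ($Q = \frac{5544}{-60 + 12 \cdot 58} - \frac{4201}{3 \sqrt{114}} = \frac{5544}{-60 + 696} - 4201 \frac{\sqrt{114}}{342} = \frac{5544}{636} - \frac{4201 \sqrt{114}}{342} = 5544 \cdot \frac{1}{636} - \frac{4201 \sqrt{114}}{342} = \frac{462}{53} - \frac{4201 \sqrt{114}}{342} \approx -122.44$)
$\left(21696 + Q\right) + 18933 = \left(21696 + \left(\frac{462}{53} - \frac{4201 \sqrt{114}}{342}\right)\right) + 18933 = \left(\frac{1150350}{53} - \frac{4201 \sqrt{114}}{342}\right) + 18933 = \frac{2153799}{53} - \frac{4201 \sqrt{114}}{342}$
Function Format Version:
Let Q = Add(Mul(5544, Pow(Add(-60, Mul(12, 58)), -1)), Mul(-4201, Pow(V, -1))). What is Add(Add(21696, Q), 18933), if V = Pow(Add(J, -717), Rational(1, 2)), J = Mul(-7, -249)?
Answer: Add(Rational(2153799, 53), Mul(Rational(-4201, 342), Pow(114, Rational(1, 2)))) ≈ 40507.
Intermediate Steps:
J = 1743
V = Mul(3, Pow(114, Rational(1, 2))) (V = Pow(Add(1743, -717), Rational(1, 2)) = Pow(1026, Rational(1, 2)) = Mul(3, Pow(114, Rational(1, 2))) ≈ 32.031)
Q = Add(Rational(462, 53), Mul(Rational(-4201, 342), Pow(114, Rational(1, 2)))) (Q = Add(Mul(5544, Pow(Add(-60, Mul(12, 58)), -1)), Mul(-4201, Pow(Mul(3, Pow(114, Rational(1, 2))), -1))) = Add(Mul(5544, Pow(Add(-60, 696), -1)), Mul(-4201, Mul(Rational(1, 342), Pow(114, Rational(1, 2))))) = Add(Mul(5544, Pow(636, -1)), Mul(Rational(-4201, 342), Pow(114, Rational(1, 2)))) = Add(Mul(5544, Rational(1, 636)), Mul(Rational(-4201, 342), Pow(114, Rational(1, 2)))) = Add(Rational(462, 53), Mul(Rational(-4201, 342), Pow(114, Rational(1, 2)))) ≈ -122.44)
Add(Add(21696, Q), 18933) = Add(Add(21696, Add(Rational(462, 53), Mul(Rational(-4201, 342), Pow(114, Rational(1, 2))))), 18933) = Add(Add(Rational(1150350, 53), Mul(Rational(-4201, 342), Pow(114, Rational(1, 2)))), 18933) = Add(Rational(2153799, 53), Mul(Rational(-4201, 342), Pow(114, Rational(1, 2))))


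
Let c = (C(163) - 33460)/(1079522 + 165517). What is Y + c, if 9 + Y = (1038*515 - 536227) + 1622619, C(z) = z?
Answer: 672716556290/415013 ≈ 1.6210e+6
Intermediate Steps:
Y = 1620953 (Y = -9 + ((1038*515 - 536227) + 1622619) = -9 + ((534570 - 536227) + 1622619) = -9 + (-1657 + 1622619) = -9 + 1620962 = 1620953)
c = -11099/415013 (c = (163 - 33460)/(1079522 + 165517) = -33297/1245039 = -33297*1/1245039 = -11099/415013 ≈ -0.026744)
Y + c = 1620953 - 11099/415013 = 672716556290/415013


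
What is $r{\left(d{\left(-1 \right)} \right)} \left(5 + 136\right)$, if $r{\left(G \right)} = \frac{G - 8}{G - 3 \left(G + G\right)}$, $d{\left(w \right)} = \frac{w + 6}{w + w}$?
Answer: $- \frac{2961}{25} \approx -118.44$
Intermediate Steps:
$d{\left(w \right)} = \frac{6 + w}{2 w}$
$r{\left(G \right)} = - \frac{-8 + G}{5 G}$ ($r{\left(G \right)} = \frac{-8 + G}{G - 3 \cdot 2 G} = \frac{-8 + G}{G - 6 G} = \frac{-8 + G}{\left(-5\right) G} = \left(-8 + G\right) \left(- \frac{1}{5 G}\right) = - \frac{-8 + G}{5 G}$)
$r{\left(d{\left(-1 \right)} \right)} \left(5 + 136\right) = \frac{8 - \frac{6 - 1}{2 \left(-1\right)}}{5 \frac{6 - 1}{2 \left(-1\right)}} \left(5 + 136\right) = \frac{8 - \frac{1}{2} \left(-1\right) 5}{5 \cdot \frac{1}{2} \left(-1\right) 5} \cdot 141 = \frac{8 - - \frac{5}{2}}{5 \left(- \frac{5}{2}\right)} 141 = \frac{1}{5} \left(- \frac{2}{5}\right) \left(8 + \frac{5}{2}\right) 141 = \frac{1}{5} \left(- \frac{2}{5}\right) \frac{21}{2} \cdot 141 = \left(- \frac{21}{25}\right) 141 = - \frac{2961}{25}$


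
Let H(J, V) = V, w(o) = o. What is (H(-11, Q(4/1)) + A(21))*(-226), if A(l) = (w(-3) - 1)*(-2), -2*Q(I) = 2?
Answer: -1582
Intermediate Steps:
Q(I) = -1 (Q(I) = -½*2 = -1)
A(l) = 8 (A(l) = (-3 - 1)*(-2) = -4*(-2) = 8)
(H(-11, Q(4/1)) + A(21))*(-226) = (-1 + 8)*(-226) = 7*(-226) = -1582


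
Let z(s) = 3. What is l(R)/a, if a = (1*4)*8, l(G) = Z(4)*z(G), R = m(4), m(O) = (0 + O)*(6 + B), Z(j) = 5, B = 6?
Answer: 15/32 ≈ 0.46875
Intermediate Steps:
m(O) = 12*O (m(O) = (0 + O)*(6 + 6) = O*12 = 12*O)
R = 48 (R = 12*4 = 48)
l(G) = 15 (l(G) = 5*3 = 15)
a = 32 (a = 4*8 = 32)
l(R)/a = 15/32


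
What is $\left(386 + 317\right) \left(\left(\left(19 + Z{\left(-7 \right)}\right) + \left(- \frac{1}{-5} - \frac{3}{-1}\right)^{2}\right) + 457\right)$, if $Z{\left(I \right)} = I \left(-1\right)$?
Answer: $\frac{8668693}{25} \approx 3.4675 \cdot 10^{5}$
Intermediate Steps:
$Z{\left(I \right)} = - I$
$\left(386 + 317\right) \left(\left(\left(19 + Z{\left(-7 \right)}\right) + \left(- \frac{1}{-5} - \frac{3}{-1}\right)^{2}\right) + 457\right) = \left(386 + 317\right) \left(\left(\left(19 - -7\right) + \left(- \frac{1}{-5} - \frac{3}{-1}\right)^{2}\right) + 457\right) = 703 \left(\left(\left(19 + 7\right) + \left(\left(-1\right) \left(- \frac{1}{5}\right) - -3\right)^{2}\right) + 457\right) = 703 \left(\left(26 + \left(\frac{1}{5} + 3\right)^{2}\right) + 457\right) = 703 \left(\left(26 + \left(\frac{16}{5}\right)^{2}\right) + 457\right) = 703 \left(\left(26 + \frac{256}{25}\right) + 457\right) = 703 \left(\frac{906}{25} + 457\right) = 703 \cdot \frac{12331}{25} = \frac{8668693}{25}$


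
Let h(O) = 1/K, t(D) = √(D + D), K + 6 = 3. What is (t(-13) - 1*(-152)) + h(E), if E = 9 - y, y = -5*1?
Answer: 455/3 + I*√26 ≈ 151.67 + 5.099*I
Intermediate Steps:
K = -3 (K = -6 + 3 = -3)
t(D) = √2*√D (t(D) = √(2*D) = √2*√D)
y = -5
E = 14 (E = 9 - 1*(-5) = 9 + 5 = 14)
h(O) = -⅓ (h(O) = 1/(-3) = -⅓)
(t(-13) - 1*(-152)) + h(E) = (√2*√(-13) - 1*(-152)) - ⅓ = (√2*(I*√13) + 152) - ⅓ = (I*√26 + 152) - ⅓ = (152 + I*√26) - ⅓ = 455/3 + I*√26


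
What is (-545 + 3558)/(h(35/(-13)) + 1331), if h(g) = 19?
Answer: 3013/1350 ≈ 2.2319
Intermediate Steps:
(-545 + 3558)/(h(35/(-13)) + 1331) = (-545 + 3558)/(19 + 1331) = 3013/1350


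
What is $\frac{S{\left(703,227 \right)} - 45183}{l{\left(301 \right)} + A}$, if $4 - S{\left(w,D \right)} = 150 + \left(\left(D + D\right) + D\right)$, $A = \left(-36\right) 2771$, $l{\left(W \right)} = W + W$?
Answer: $\frac{23005}{49577} \approx 0.46403$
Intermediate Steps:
$l{\left(W \right)} = 2 W$
$A = -99756$
$S{\left(w,D \right)} = -146 - 3 D$ ($S{\left(w,D \right)} = 4 - \left(150 + \left(\left(D + D\right) + D\right)\right) = 4 - \left(150 + \left(2 D + D\right)\right) = 4 - \left(150 + 3 D\right) = -146 - 3 D$)
$\frac{S{\left(703,227 \right)} - 45183}{l{\left(301 \right)} + A} = \frac{\left(-146 - 681\right) - 45183}{2 \cdot 301 - 99756} = \frac{\left(-146 - 681\right) - 45183}{602 - 99756} = \frac{-827 - 45183}{-99154} = \left(-46010\right) \left(- \frac{1}{99154}\right) = \frac{23005}{49577}$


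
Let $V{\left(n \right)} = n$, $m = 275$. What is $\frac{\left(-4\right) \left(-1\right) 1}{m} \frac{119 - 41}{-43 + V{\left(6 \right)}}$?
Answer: $- \frac{312}{10175} \approx -0.030663$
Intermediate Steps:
$\frac{\left(-4\right) \left(-1\right) 1}{m} \frac{119 - 41}{-43 + V{\left(6 \right)}} = \frac{\left(-4\right) \left(-1\right) 1}{275} \frac{119 - 41}{-43 + 6} = 4 \cdot 1 \cdot \frac{1}{275} \frac{78}{-37} = 4 \cdot \frac{1}{275} \cdot 78 \left(- \frac{1}{37}\right) = \frac{4}{275} \left(- \frac{78}{37}\right) = - \frac{312}{10175}$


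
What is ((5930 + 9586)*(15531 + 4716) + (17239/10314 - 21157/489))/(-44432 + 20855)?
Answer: -528147377630455/39637228014 ≈ -13325.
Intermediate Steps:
((5930 + 9586)*(15531 + 4716) + (17239/10314 - 21157/489))/(-44432 + 20855) = (15516*20247 + (17239*(1/10314) - 21157*1/489))/(-23577) = (314152452 + (17239/10314 - 21157/489))*(-1/23577) = (314152452 - 69927809/1681182)*(-1/23577) = (528147377630455/1681182)*(-1/23577) = -528147377630455/39637228014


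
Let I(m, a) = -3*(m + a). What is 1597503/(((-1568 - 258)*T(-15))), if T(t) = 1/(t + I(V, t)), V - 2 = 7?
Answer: -4792509/1826 ≈ -2624.6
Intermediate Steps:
V = 9 (V = 2 + 7 = 9)
I(m, a) = -3*a - 3*m (I(m, a) = -3*(a + m) = -3*a - 3*m)
T(t) = 1/(-27 - 2*t) (T(t) = 1/(t + (-3*t - 3*9)) = 1/(t + (-3*t - 27)) = 1/(t + (-27 - 3*t)) = 1/(-27 - 2*t))
1597503/(((-1568 - 258)*T(-15))) = 1597503/(((-1568 - 258)*(-1/(27 + 2*(-15))))) = 1597503/((-(-1826)/(27 - 30))) = 1597503/((-(-1826)/(-3))) = 1597503/((-(-1826)*(-1)/3)) = 1597503/((-1826*⅓)) = 1597503/(-1826/3) = 1597503*(-3/1826) = -4792509/1826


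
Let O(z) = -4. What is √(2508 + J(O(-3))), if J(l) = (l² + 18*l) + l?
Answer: 12*√17 ≈ 49.477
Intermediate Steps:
J(l) = l² + 19*l
√(2508 + J(O(-3))) = √(2508 - 4*(19 - 4)) = √(2508 - 4*15) = √(2508 - 60) = √2448 = 12*√17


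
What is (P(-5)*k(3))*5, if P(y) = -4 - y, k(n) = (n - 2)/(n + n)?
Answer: ⅚ ≈ 0.83333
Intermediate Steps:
k(n) = (-2 + n)/(2*n) (k(n) = (-2 + n)/((2*n)) = (-2 + n)*(1/(2*n)) = (-2 + n)/(2*n))
(P(-5)*k(3))*5 = ((-4 - 1*(-5))*((½)*(-2 + 3)/3))*5 = ((-4 + 5)*((½)*(⅓)*1))*5 = (1*(⅙))*5 = (⅙)*5 = ⅚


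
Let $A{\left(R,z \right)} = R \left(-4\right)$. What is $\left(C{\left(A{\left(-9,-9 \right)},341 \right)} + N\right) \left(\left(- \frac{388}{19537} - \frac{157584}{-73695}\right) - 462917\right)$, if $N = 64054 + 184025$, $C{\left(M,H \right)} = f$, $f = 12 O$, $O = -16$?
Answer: $- \frac{55071833925471709203}{479926405} \approx -1.1475 \cdot 10^{11}$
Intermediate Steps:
$A{\left(R,z \right)} = - 4 R$
$f = -192$ ($f = 12 \left(-16\right) = -192$)
$C{\left(M,H \right)} = -192$
$N = 248079$
$\left(C{\left(A{\left(-9,-9 \right)},341 \right)} + N\right) \left(\left(- \frac{388}{19537} - \frac{157584}{-73695}\right) - 462917\right) = \left(-192 + 248079\right) \left(\left(- \frac{388}{19537} - \frac{157584}{-73695}\right) - 462917\right) = 247887 \left(\left(\left(-388\right) \frac{1}{19537} - - \frac{52528}{24565}\right) - 462917\right) = 247887 \left(\left(- \frac{388}{19537} + \frac{52528}{24565}\right) - 462917\right) = 247887 \left(\frac{1016708316}{479926405} - 462917\right) = 247887 \left(- \frac{222165074915069}{479926405}\right) = - \frac{55071833925471709203}{479926405}$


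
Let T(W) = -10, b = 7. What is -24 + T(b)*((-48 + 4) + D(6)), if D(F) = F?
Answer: 356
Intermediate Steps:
-24 + T(b)*((-48 + 4) + D(6)) = -24 - 10*((-48 + 4) + 6) = -24 - 10*(-44 + 6) = -24 - 10*(-38) = -24 + 380 = 356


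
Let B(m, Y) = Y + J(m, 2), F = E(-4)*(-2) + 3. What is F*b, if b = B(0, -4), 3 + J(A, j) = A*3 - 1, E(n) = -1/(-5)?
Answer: -104/5 ≈ -20.800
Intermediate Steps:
E(n) = ⅕ (E(n) = -1*(-⅕) = ⅕)
J(A, j) = -4 + 3*A (J(A, j) = -3 + (A*3 - 1) = -3 + (3*A - 1) = -3 + (-1 + 3*A) = -4 + 3*A)
F = 13/5 (F = (⅕)*(-2) + 3 = -⅖ + 3 = 13/5 ≈ 2.6000)
B(m, Y) = -4 + Y + 3*m (B(m, Y) = Y + (-4 + 3*m) = -4 + Y + 3*m)
b = -8 (b = -4 - 4 + 3*0 = -4 - 4 + 0 = -8)
F*b = (13/5)*(-8) = -104/5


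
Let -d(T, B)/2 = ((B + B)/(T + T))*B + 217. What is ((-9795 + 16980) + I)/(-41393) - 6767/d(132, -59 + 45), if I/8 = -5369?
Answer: 9759272363/596887060 ≈ 16.350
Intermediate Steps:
I = -42952 (I = 8*(-5369) = -42952)
d(T, B) = -434 - 2*B**2/T (d(T, B) = -2*(((B + B)/(T + T))*B + 217) = -2*(((2*B)/((2*T)))*B + 217) = -2*(((2*B)*(1/(2*T)))*B + 217) = -2*((B/T)*B + 217) = -2*(B**2/T + 217) = -2*(217 + B**2/T) = -434 - 2*B**2/T)
((-9795 + 16980) + I)/(-41393) - 6767/d(132, -59 + 45) = ((-9795 + 16980) - 42952)/(-41393) - 6767/(-434 - 2*(-59 + 45)**2/132) = (7185 - 42952)*(-1/41393) - 6767/(-434 - 2*(-14)**2*1/132) = -35767*(-1/41393) - 6767/(-434 - 2*196*1/132) = 35767/41393 - 6767/(-434 - 98/33) = 35767/41393 - 6767/(-14420/33) = 35767/41393 - 6767*(-33/14420) = 35767/41393 + 223311/14420 = 9759272363/596887060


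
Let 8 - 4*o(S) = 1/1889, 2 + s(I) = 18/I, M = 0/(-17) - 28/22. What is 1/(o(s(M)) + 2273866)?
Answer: 7556/17181346607 ≈ 4.3978e-7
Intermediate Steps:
M = -14/11 (M = 0*(-1/17) - 28*1/22 = 0 - 14/11 = -14/11 ≈ -1.2727)
s(I) = -2 + 18/I
o(S) = 15111/7556 (o(S) = 2 - ¼/1889 = 2 - ¼*1/1889 = 2 - 1/7556 = 15111/7556)
1/(o(s(M)) + 2273866) = 1/(15111/7556 + 2273866) = 1/(17181346607/7556) = 7556/17181346607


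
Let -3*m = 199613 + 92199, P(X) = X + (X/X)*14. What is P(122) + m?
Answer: -291404/3 ≈ -97135.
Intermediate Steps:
P(X) = 14 + X (P(X) = X + 1*14 = X + 14 = 14 + X)
m = -291812/3 (m = -(199613 + 92199)/3 = -⅓*291812 = -291812/3 ≈ -97271.)
P(122) + m = (14 + 122) - 291812/3 = 136 - 291812/3 = -291404/3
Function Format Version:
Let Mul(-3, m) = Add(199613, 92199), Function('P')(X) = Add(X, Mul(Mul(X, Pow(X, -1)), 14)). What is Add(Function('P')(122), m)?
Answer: Rational(-291404, 3) ≈ -97135.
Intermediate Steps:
Function('P')(X) = Add(14, X) (Function('P')(X) = Add(X, Mul(1, 14)) = Add(X, 14) = Add(14, X))
m = Rational(-291812, 3) (m = Mul(Rational(-1, 3), Add(199613, 92199)) = Mul(Rational(-1, 3), 291812) = Rational(-291812, 3) ≈ -97271.)
Add(Function('P')(122), m) = Add(Add(14, 122), Rational(-291812, 3)) = Add(136, Rational(-291812, 3)) = Rational(-291404, 3)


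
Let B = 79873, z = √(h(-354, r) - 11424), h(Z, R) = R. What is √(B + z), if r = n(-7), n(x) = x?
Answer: √(79873 + I*√11431) ≈ 282.62 + 0.189*I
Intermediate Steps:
r = -7
z = I*√11431 (z = √(-7 - 11424) = √(-11431) = I*√11431 ≈ 106.92*I)
√(B + z) = √(79873 + I*√11431)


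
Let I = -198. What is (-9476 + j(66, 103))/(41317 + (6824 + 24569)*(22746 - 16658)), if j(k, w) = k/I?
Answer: -28429/573485703 ≈ -4.9572e-5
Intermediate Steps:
j(k, w) = -k/198 (j(k, w) = k/(-198) = k*(-1/198) = -k/198)
(-9476 + j(66, 103))/(41317 + (6824 + 24569)*(22746 - 16658)) = (-9476 - 1/198*66)/(41317 + (6824 + 24569)*(22746 - 16658)) = (-9476 - ⅓)/(41317 + 31393*6088) = -28429/(3*(41317 + 191120584)) = -28429/3/191161901 = -28429/3*1/191161901 = -28429/573485703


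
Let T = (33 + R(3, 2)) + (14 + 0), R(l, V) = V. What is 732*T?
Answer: 35868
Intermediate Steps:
T = 49 (T = (33 + 2) + (14 + 0) = 35 + 14 = 49)
732*T = 732*49 = 35868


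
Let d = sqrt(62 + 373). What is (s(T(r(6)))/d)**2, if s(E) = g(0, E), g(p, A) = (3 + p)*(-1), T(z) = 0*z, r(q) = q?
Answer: 3/145 ≈ 0.020690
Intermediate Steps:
d = sqrt(435) ≈ 20.857
T(z) = 0
g(p, A) = -3 - p
s(E) = -3 (s(E) = -3 - 1*0 = -3 + 0 = -3)
(s(T(r(6)))/d)**2 = (-3*sqrt(435)/435)**2 = (-sqrt(435)/145)**2 = 3/145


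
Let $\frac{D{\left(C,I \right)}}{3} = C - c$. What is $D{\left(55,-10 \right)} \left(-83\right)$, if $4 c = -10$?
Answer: $- \frac{28635}{2} \approx -14318.0$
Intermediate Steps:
$c = - \frac{5}{2}$ ($c = \frac{1}{4} \left(-10\right) = - \frac{5}{2} \approx -2.5$)
$D{\left(C,I \right)} = \frac{15}{2} + 3 C$ ($D{\left(C,I \right)} = 3 \left(C - - \frac{5}{2}\right) = 3 \left(C + \frac{5}{2}\right) = 3 \left(\frac{5}{2} + C\right) = \frac{15}{2} + 3 C$)
$D{\left(55,-10 \right)} \left(-83\right) = \left(\frac{15}{2} + 3 \cdot 55\right) \left(-83\right) = \left(\frac{15}{2} + 165\right) \left(-83\right) = \frac{345}{2} \left(-83\right) = - \frac{28635}{2}$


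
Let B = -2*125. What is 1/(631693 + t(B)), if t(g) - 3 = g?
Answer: 1/631446 ≈ 1.5837e-6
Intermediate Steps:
B = -250
t(g) = 3 + g
1/(631693 + t(B)) = 1/(631693 + (3 - 250)) = 1/(631693 - 247) = 1/631446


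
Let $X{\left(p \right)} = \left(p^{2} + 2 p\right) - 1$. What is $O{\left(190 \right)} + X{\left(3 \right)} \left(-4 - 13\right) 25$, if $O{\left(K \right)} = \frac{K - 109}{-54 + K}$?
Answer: $- \frac{809119}{136} \approx -5949.4$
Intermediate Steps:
$O{\left(K \right)} = \frac{-109 + K}{-54 + K}$
$X{\left(p \right)} = -1 + p^{2} + 2 p$
$O{\left(190 \right)} + X{\left(3 \right)} \left(-4 - 13\right) 25 = \frac{-109 + 190}{-54 + 190} + \left(-1 + 3^{2} + 2 \cdot 3\right) \left(-4 - 13\right) 25 = \frac{1}{136} \cdot 81 + \left(-1 + 9 + 6\right) \left(-4 - 13\right) 25 = \frac{1}{136} \cdot 81 + 14 \left(-17\right) 25 = \frac{81}{136} - 5950 = - \frac{809119}{136}$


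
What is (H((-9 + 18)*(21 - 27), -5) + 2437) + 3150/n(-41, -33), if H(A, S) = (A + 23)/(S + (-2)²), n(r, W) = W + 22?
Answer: 23998/11 ≈ 2181.6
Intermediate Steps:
n(r, W) = 22 + W
H(A, S) = (23 + A)/(4 + S) (H(A, S) = (23 + A)/(S + 4) = (23 + A)/(4 + S))
(H((-9 + 18)*(21 - 27), -5) + 2437) + 3150/n(-41, -33) = ((23 + (-9 + 18)*(21 - 27))/(4 - 5) + 2437) + 3150/(22 - 33) = ((23 + 9*(-6))/(-1) + 2437) + 3150/(-11) = (-(23 - 54) + 2437) + 3150*(-1/11) = (-1*(-31) + 2437) - 3150/11 = (31 + 2437) - 3150/11 = 2468 - 3150/11 = 23998/11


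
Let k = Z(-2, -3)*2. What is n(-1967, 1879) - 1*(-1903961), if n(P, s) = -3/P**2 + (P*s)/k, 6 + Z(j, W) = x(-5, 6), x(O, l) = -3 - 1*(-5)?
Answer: 73232882352585/30952712 ≈ 2.3660e+6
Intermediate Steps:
x(O, l) = 2 (x(O, l) = -3 + 5 = 2)
Z(j, W) = -4 (Z(j, W) = -6 + 2 = -4)
k = -8 (k = -4*2 = -8)
n(P, s) = -3/P**2 - P*s/8 (n(P, s) = -3/P**2 + (P*s)/(-8) = -3/P**2 + (P*s)*(-1/8) = -3/P**2 - P*s/8)
n(-1967, 1879) - 1*(-1903961) = (-3/(-1967)**2 - 1/8*(-1967)*1879) - 1*(-1903961) = (-3*1/3869089 + 3695993/8) + 1903961 = (-3/3869089 + 3695993/8) + 1903961 = 14300125860353/30952712 + 1903961 = 73232882352585/30952712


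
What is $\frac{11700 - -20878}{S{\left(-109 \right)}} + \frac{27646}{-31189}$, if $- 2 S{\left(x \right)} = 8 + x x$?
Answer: $- \frac{2360833778}{370806021} \approx -6.3668$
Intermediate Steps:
$S{\left(x \right)} = -4 - \frac{x^{2}}{2}$ ($S{\left(x \right)} = - \frac{8 + x x}{2} = - \frac{8 + x^{2}}{2} = -4 - \frac{x^{2}}{2}$)
$\frac{11700 - -20878}{S{\left(-109 \right)}} + \frac{27646}{-31189} = \frac{11700 - -20878}{-4 - \frac{\left(-109\right)^{2}}{2}} + \frac{27646}{-31189} = \frac{11700 + 20878}{-4 - \frac{11881}{2}} + 27646 \left(- \frac{1}{31189}\right) = \frac{32578}{-4 - \frac{11881}{2}} - \frac{27646}{31189} = \frac{32578}{- \frac{11889}{2}} - \frac{27646}{31189} = 32578 \left(- \frac{2}{11889}\right) - \frac{27646}{31189} = - \frac{65156}{11889} - \frac{27646}{31189} = - \frac{2360833778}{370806021}$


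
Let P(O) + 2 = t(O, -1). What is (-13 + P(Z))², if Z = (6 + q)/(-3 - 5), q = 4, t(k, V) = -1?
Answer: 256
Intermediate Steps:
Z = -5/4 (Z = (6 + 4)/(-3 - 5) = 10/(-8) = 10*(-⅛) = -5/4 ≈ -1.2500)
P(O) = -3 (P(O) = -2 - 1 = -3)
(-13 + P(Z))² = (-13 - 3)² = (-16)² = 256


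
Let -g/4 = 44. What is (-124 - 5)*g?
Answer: 22704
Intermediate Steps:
g = -176 (g = -4*44 = -176)
(-124 - 5)*g = (-124 - 5)*(-176) = -129*(-176) = 22704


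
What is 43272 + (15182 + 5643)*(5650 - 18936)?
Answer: -276637678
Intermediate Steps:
43272 + (15182 + 5643)*(5650 - 18936) = 43272 + 20825*(-13286) = 43272 - 276680950 = -276637678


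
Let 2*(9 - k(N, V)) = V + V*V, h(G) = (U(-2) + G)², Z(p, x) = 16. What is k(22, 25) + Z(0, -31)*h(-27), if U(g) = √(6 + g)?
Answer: 9684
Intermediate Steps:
h(G) = (2 + G)² (h(G) = (√(6 - 2) + G)² = (√4 + G)² = (2 + G)²)
k(N, V) = 9 - V/2 - V²/2 (k(N, V) = 9 - (V + V*V)/2 = 9 - (V + V²)/2 = 9 + (-V/2 - V²/2) = 9 - V/2 - V²/2)
k(22, 25) + Z(0, -31)*h(-27) = (9 - ½*25 - ½*25²) + 16*(2 - 27)² = (9 - 25/2 - ½*625) + 16*(-25)² = (9 - 25/2 - 625/2) + 16*625 = -316 + 10000 = 9684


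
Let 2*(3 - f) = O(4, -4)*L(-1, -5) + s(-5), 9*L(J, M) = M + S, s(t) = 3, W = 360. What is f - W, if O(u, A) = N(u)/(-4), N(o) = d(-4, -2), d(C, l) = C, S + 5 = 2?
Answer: -6445/18 ≈ -358.06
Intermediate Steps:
S = -3 (S = -5 + 2 = -3)
N(o) = -4
L(J, M) = -⅓ + M/9 (L(J, M) = (M - 3)/9 = (-3 + M)/9 = -⅓ + M/9)
O(u, A) = 1 (O(u, A) = -4/(-4) = -4*(-¼) = 1)
f = 35/18 (f = 3 - (1*(-⅓ + (⅑)*(-5)) + 3)/2 = 3 - (1*(-⅓ - 5/9) + 3)/2 = 3 - (1*(-8/9) + 3)/2 = 3 - (-8/9 + 3)/2 = 3 - ½*19/9 = 3 - 19/18 = 35/18 ≈ 1.9444)
f - W = 35/18 - 1*360 = 35/18 - 360 = -6445/18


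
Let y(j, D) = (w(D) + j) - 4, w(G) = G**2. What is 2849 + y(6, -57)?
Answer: 6100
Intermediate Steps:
y(j, D) = -4 + j + D**2 (y(j, D) = (D**2 + j) - 4 = (j + D**2) - 4 = -4 + j + D**2)
2849 + y(6, -57) = 2849 + (-4 + 6 + (-57)**2) = 2849 + (-4 + 6 + 3249) = 2849 + 3251 = 6100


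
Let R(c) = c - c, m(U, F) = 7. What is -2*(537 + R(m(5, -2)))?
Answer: -1074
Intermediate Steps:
R(c) = 0
-2*(537 + R(m(5, -2))) = -2*(537 + 0) = -2*537 = -1074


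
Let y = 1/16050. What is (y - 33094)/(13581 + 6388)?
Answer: -27955721/16868550 ≈ -1.6573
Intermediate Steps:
y = 1/16050 ≈ 6.2305e-5
(y - 33094)/(13581 + 6388) = (1/16050 - 33094)/(13581 + 6388) = -531158699/16050/19969 = -531158699/16050*1/19969 = -27955721/16868550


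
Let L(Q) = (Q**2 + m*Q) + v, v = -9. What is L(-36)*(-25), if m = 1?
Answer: -31275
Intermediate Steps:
L(Q) = -9 + Q + Q**2 (L(Q) = (Q**2 + 1*Q) - 9 = (Q**2 + Q) - 9 = (Q + Q**2) - 9 = -9 + Q + Q**2)
L(-36)*(-25) = (-9 - 36 + (-36)**2)*(-25) = (-9 - 36 + 1296)*(-25) = 1251*(-25) = -31275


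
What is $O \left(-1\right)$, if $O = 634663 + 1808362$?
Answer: $-2443025$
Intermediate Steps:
$O = 2443025$
$O \left(-1\right) = 2443025 \left(-1\right) = -2443025$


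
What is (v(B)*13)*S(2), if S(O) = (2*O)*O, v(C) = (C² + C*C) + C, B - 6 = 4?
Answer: 21840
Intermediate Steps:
B = 10 (B = 6 + 4 = 10)
v(C) = C + 2*C² (v(C) = (C² + C²) + C = 2*C² + C = C + 2*C²)
S(O) = 2*O²
(v(B)*13)*S(2) = ((10*(1 + 2*10))*13)*(2*2²) = ((10*(1 + 20))*13)*(2*4) = ((10*21)*13)*8 = (210*13)*8 = 2730*8 = 21840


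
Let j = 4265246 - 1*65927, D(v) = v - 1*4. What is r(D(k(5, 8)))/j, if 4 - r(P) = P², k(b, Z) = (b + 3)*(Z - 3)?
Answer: -1292/4199319 ≈ -0.00030767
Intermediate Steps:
k(b, Z) = (-3 + Z)*(3 + b) (k(b, Z) = (3 + b)*(-3 + Z) = (-3 + Z)*(3 + b))
D(v) = -4 + v (D(v) = v - 4 = -4 + v)
r(P) = 4 - P²
j = 4199319 (j = 4265246 - 65927 = 4199319)
r(D(k(5, 8)))/j = (4 - (-4 + (-9 - 3*5 + 3*8 + 8*5))²)/4199319 = (4 - (-4 + (-9 - 15 + 24 + 40))²)*(1/4199319) = (4 - (-4 + 40)²)*(1/4199319) = (4 - 1*36²)*(1/4199319) = (4 - 1*1296)*(1/4199319) = (4 - 1296)*(1/4199319) = -1292*1/4199319 = -1292/4199319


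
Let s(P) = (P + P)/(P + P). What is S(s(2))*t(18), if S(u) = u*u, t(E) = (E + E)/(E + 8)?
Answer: 18/13 ≈ 1.3846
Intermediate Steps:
s(P) = 1 (s(P) = (2*P)/((2*P)) = (2*P)*(1/(2*P)) = 1)
t(E) = 2*E/(8 + E) (t(E) = (2*E)/(8 + E) = 2*E/(8 + E))
S(u) = u**2
S(s(2))*t(18) = 1**2*(2*18/(8 + 18)) = 1*(2*18/26) = 1*(2*18*(1/26)) = 1*(18/13) = 18/13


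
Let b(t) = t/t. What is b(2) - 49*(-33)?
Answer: 1618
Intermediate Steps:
b(t) = 1
b(2) - 49*(-33) = 1 - 49*(-33) = 1 + 1617 = 1618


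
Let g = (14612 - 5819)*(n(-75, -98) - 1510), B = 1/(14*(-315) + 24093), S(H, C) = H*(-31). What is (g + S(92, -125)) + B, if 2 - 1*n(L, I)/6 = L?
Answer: -181436240627/19683 ≈ -9.2179e+6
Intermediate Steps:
n(L, I) = 12 - 6*L
S(H, C) = -31*H
B = 1/19683 (B = 1/(-4410 + 24093) = 1/19683 ≈ 5.0805e-5)
g = -9215064 (g = (14612 - 5819)*((12 - 6*(-75)) - 1510) = 8793*((12 + 450) - 1510) = 8793*(462 - 1510) = 8793*(-1048) = -9215064)
(g + S(92, -125)) + B = (-9215064 - 31*92) + 1/19683 = (-9215064 - 2852) + 1/19683 = -9217916 + 1/19683 = -181436240627/19683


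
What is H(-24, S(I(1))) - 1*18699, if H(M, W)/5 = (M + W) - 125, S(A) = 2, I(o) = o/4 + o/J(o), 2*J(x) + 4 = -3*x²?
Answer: -19434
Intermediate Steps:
J(x) = -2 - 3*x²/2 (J(x) = -2 + (-3*x²)/2 = -2 - 3*x²/2)
I(o) = o/4 + o/(-2 - 3*o²/2)
H(M, W) = -625 + 5*M + 5*W (H(M, W) = 5*((M + W) - 125) = 5*(-125 + M + W) = -625 + 5*M + 5*W)
H(-24, S(I(1))) - 1*18699 = (-625 + 5*(-24) + 5*2) - 1*18699 = (-625 - 120 + 10) - 18699 = -735 - 18699 = -19434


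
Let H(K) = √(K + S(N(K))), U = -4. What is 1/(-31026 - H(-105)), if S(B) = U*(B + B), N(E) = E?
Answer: -10342/320870647 + 7*√15/962611941 ≈ -3.2203e-5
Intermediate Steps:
S(B) = -8*B (S(B) = -4*(B + B) = -8*B)
H(K) = √7*√(-K) (H(K) = √(K - 8*K) = √(-7*K) = √7*√(-K))
1/(-31026 - H(-105)) = 1/(-31026 - √7*√(-1*(-105))) = 1/(-31026 - √7*√105) = 1/(-31026 - 7*√15)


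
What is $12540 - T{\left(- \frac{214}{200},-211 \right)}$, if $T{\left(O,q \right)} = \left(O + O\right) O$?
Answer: $\frac{62688551}{5000} \approx 12538.0$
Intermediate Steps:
$T{\left(O,q \right)} = 2 O^{2}$ ($T{\left(O,q \right)} = 2 O O = 2 O^{2}$)
$12540 - T{\left(- \frac{214}{200},-211 \right)} = 12540 - 2 \left(- \frac{214}{200}\right)^{2} = 12540 - 2 \left(\left(-214\right) \frac{1}{200}\right)^{2} = 12540 - 2 \left(- \frac{107}{100}\right)^{2} = 12540 - 2 \cdot \frac{11449}{10000} = 12540 - \frac{11449}{5000} = \frac{62688551}{5000}$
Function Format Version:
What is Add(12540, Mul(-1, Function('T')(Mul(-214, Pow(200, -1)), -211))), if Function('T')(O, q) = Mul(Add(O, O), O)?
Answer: Rational(62688551, 5000) ≈ 12538.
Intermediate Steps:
Function('T')(O, q) = Mul(2, Pow(O, 2)) (Function('T')(O, q) = Mul(Mul(2, O), O) = Mul(2, Pow(O, 2)))
Add(12540, Mul(-1, Function('T')(Mul(-214, Pow(200, -1)), -211))) = Add(12540, Mul(-1, Mul(2, Pow(Mul(-214, Pow(200, -1)), 2)))) = Add(12540, Mul(-1, Mul(2, Pow(Mul(-214, Rational(1, 200)), 2)))) = Add(12540, Mul(-1, Mul(2, Pow(Rational(-107, 100), 2)))) = Add(12540, Mul(-1, Mul(2, Rational(11449, 10000)))) = Add(12540, Mul(-1, Rational(11449, 5000))) = Add(12540, Rational(-11449, 5000)) = Rational(62688551, 5000)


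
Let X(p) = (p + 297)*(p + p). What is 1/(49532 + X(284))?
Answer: 1/379540 ≈ 2.6348e-6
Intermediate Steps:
X(p) = 2*p*(297 + p) (X(p) = (297 + p)*(2*p) = 2*p*(297 + p))
1/(49532 + X(284)) = 1/(49532 + 2*284*(297 + 284)) = 1/(49532 + 2*284*581) = 1/(49532 + 330008) = 1/379540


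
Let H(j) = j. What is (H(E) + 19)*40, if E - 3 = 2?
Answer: 960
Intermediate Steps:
E = 5 (E = 3 + 2 = 5)
(H(E) + 19)*40 = (5 + 19)*40 = 24*40 = 960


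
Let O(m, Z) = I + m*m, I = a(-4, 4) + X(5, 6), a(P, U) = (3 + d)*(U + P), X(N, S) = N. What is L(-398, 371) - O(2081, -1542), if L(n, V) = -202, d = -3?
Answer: -4330768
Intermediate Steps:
a(P, U) = 0 (a(P, U) = (3 - 3)*(U + P) = 0*(P + U) = 0)
I = 5 (I = 0 + 5 = 5)
O(m, Z) = 5 + m**2 (O(m, Z) = 5 + m*m = 5 + m**2)
L(-398, 371) - O(2081, -1542) = -202 - (5 + 2081**2) = -202 - (5 + 4330561) = -202 - 1*4330566 = -202 - 4330566 = -4330768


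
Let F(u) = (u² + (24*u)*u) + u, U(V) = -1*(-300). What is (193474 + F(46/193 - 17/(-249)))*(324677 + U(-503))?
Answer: 145209326816767087442/2309475249 ≈ 6.2875e+10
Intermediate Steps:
U(V) = 300
F(u) = u + 25*u² (F(u) = (u² + 24*u²) + u = 25*u² + u = u + 25*u²)
(193474 + F(46/193 - 17/(-249)))*(324677 + U(-503)) = (193474 + (46/193 - 17/(-249))*(1 + 25*(46/193 - 17/(-249))))*(324677 + 300) = (193474 + (46*(1/193) - 17*(-1/249))*(1 + 25*(46*(1/193) - 17*(-1/249))))*324977 = (193474 + (46/193 + 17/249)*(1 + 25*(46/193 + 17/249)))*324977 = (193474 + 14735*(1 + 25*(14735/48057))/48057)*324977 = (193474 + 14735*(1 + 368375/48057)/48057)*324977 = (193474 + (14735/48057)*(416432/48057))*324977 = (193474 + 6136125520/2309475249)*324977 = (446829550450546/2309475249)*324977 = 145209326816767087442/2309475249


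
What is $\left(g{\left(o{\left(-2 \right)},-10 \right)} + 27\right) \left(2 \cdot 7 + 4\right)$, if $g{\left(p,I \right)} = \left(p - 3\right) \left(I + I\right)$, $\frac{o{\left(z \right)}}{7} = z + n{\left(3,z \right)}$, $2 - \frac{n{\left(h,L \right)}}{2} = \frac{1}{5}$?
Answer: $-2466$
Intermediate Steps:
$n{\left(h,L \right)} = \frac{18}{5}$ ($n{\left(h,L \right)} = 4 - \frac{2}{5} = \frac{18}{5}$)
$o{\left(z \right)} = \frac{126}{5} + 7 z$ ($o{\left(z \right)} = 7 \left(z + \frac{18}{5}\right) = 7 \left(\frac{18}{5} + z\right) = \frac{126}{5} + 7 z$)
$g{\left(p,I \right)} = 2 I \left(-3 + p\right)$ ($g{\left(p,I \right)} = \left(-3 + p\right) 2 I = 2 I \left(-3 + p\right)$)
$\left(g{\left(o{\left(-2 \right)},-10 \right)} + 27\right) \left(2 \cdot 7 + 4\right) = \left(2 \left(-10\right) \left(-3 + \left(\frac{126}{5} + 7 \left(-2\right)\right)\right) + 27\right) \left(2 \cdot 7 + 4\right) = \left(2 \left(-10\right) \left(-3 + \left(\frac{126}{5} - 14\right)\right) + 27\right) \left(14 + 4\right) = \left(2 \left(-10\right) \left(-3 + \frac{56}{5}\right) + 27\right) 18 = \left(2 \left(-10\right) \frac{41}{5} + 27\right) 18 = \left(-164 + 27\right) 18 = \left(-137\right) 18 = -2466$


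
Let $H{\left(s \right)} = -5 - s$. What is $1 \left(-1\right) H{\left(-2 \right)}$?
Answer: $3$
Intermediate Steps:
$1 \left(-1\right) H{\left(-2 \right)} = 1 \left(-1\right) \left(-5 - -2\right) = - (-5 + 2) = \left(-1\right) \left(-3\right) = 3$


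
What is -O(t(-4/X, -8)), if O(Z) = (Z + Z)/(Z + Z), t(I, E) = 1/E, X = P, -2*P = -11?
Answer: -1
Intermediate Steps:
P = 11/2 (P = -½*(-11) = 11/2 ≈ 5.5000)
X = 11/2 ≈ 5.5000
O(Z) = 1 (O(Z) = (2*Z)/((2*Z)) = (2*Z)*(1/(2*Z)) = 1)
-O(t(-4/X, -8)) = -1*1 = -1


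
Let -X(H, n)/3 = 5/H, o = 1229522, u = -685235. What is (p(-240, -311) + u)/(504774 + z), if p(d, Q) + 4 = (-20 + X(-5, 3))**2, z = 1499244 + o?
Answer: -68495/323354 ≈ -0.21183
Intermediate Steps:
X(H, n) = -15/H
z = 2728766 (z = 1499244 + 1229522 = 2728766)
p(d, Q) = 285 (p(d, Q) = -4 + (-20 - 15/(-5))**2 = -4 + (-20 - 15*(-1/5))**2 = -4 + (-20 + 3)**2 = -4 + (-17)**2 = -4 + 289 = 285)
(p(-240, -311) + u)/(504774 + z) = (285 - 685235)/(504774 + 2728766) = -684950/3233540 = -684950*1/3233540 = -68495/323354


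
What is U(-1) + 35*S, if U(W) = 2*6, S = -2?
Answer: -58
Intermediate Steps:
U(W) = 12
U(-1) + 35*S = 12 + 35*(-2) = 12 - 70 = -58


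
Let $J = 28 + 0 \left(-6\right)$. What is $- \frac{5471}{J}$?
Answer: $- \frac{5471}{28} \approx -195.39$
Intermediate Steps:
$J = 28$ ($J = 28 + 0 = 28$)
$- \frac{5471}{J} = - \frac{5471}{28}$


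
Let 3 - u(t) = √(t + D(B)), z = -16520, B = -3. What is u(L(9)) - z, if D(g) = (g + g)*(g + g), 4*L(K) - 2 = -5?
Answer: 16523 - √141/2 ≈ 16517.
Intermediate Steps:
L(K) = -¾ (L(K) = ½ + (¼)*(-5) = ½ - 5/4 = -¾)
D(g) = 4*g² (D(g) = (2*g)*(2*g) = 4*g²)
u(t) = 3 - √(36 + t) (u(t) = 3 - √(t + 4*(-3)²) = 3 - √(t + 4*9) = 3 - √(t + 36) = 3 - √(36 + t))
u(L(9)) - z = (3 - √(36 - ¾)) - 1*(-16520) = (3 - √(141/4)) + 16520 = (3 - √141/2) + 16520 = 16523 - √141/2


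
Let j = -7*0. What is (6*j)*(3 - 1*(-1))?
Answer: 0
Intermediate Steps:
j = 0
(6*j)*(3 - 1*(-1)) = (6*0)*(3 - 1*(-1)) = 0*(3 + 1) = 0*4 = 0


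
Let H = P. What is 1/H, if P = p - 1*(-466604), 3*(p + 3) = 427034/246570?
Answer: 369855/172574926372 ≈ 2.1432e-6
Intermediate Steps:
p = -896048/369855 (p = -3 + (427034/246570)/3 = -3 + (427034*(1/246570))/3 = -3 + (⅓)*(213517/123285) = -3 + 213517/369855 = -896048/369855 ≈ -2.4227)
P = 172574926372/369855 (P = -896048/369855 - 1*(-466604) = -896048/369855 + 466604 = 172574926372/369855 ≈ 4.6660e+5)
H = 172574926372/369855 ≈ 4.6660e+5
1/H = 1/(172574926372/369855) = 369855/172574926372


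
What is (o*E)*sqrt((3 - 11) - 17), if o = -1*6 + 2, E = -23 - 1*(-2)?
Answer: 420*I ≈ 420.0*I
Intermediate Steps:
E = -21 (E = -23 + 2 = -21)
o = -4 (o = -6 + 2 = -4)
(o*E)*sqrt((3 - 11) - 17) = (-4*(-21))*sqrt((3 - 11) - 17) = 84*sqrt(-8 - 17) = 84*sqrt(-25) = 84*(5*I) = 420*I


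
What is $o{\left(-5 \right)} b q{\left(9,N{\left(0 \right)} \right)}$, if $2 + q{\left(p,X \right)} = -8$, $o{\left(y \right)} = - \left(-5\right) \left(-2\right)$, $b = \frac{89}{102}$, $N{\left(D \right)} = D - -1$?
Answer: $\frac{4450}{51} \approx 87.255$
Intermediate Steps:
$N{\left(D \right)} = 1 + D$ ($N{\left(D \right)} = D + 1 = 1 + D$)
$b = \frac{89}{102}$ ($b = 89 \cdot \frac{1}{102} = \frac{89}{102} \approx 0.87255$)
$o{\left(y \right)} = -10$ ($o{\left(y \right)} = \left(-1\right) 10 = -10$)
$q{\left(p,X \right)} = -10$ ($q{\left(p,X \right)} = -2 - 8 = -10$)
$o{\left(-5 \right)} b q{\left(9,N{\left(0 \right)} \right)} = \left(-10\right) \frac{89}{102} \left(-10\right) = \left(- \frac{445}{51}\right) \left(-10\right) = \frac{4450}{51}$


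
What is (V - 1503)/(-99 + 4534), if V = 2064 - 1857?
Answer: -1296/4435 ≈ -0.29222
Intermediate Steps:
V = 207
(V - 1503)/(-99 + 4534) = (207 - 1503)/(-99 + 4534) = -1296/4435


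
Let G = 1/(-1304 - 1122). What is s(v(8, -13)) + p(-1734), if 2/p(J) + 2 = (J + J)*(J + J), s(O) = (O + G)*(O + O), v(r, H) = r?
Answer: 933633665029/7294388843 ≈ 127.99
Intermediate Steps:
G = -1/2426 (G = 1/(-2426) = -1/2426 ≈ -0.00041220)
s(O) = 2*O*(-1/2426 + O) (s(O) = (O - 1/2426)*(O + O) = (-1/2426 + O)*(2*O) = 2*O*(-1/2426 + O))
p(J) = 2/(-2 + 4*J²) (p(J) = 2/(-2 + (J + J)*(J + J)) = 2/(-2 + (2*J)*(2*J)) = 2/(-2 + 4*J²))
s(v(8, -13)) + p(-1734) = (1/1213)*8*(-1 + 2426*8) + 1/(-1 + 2*(-1734)²) = (1/1213)*8*(-1 + 19408) + 1/(-1 + 2*3006756) = (1/1213)*8*19407 + 1/(-1 + 6013512) = 155256/1213 + 1/6013511 = 933633665029/7294388843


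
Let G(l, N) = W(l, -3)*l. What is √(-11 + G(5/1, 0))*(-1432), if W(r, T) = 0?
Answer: -1432*I*√11 ≈ -4749.4*I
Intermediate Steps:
G(l, N) = 0 (G(l, N) = 0*l = 0)
√(-11 + G(5/1, 0))*(-1432) = √(-11 + 0)*(-1432) = √(-11)*(-1432) = (I*√11)*(-1432) = -1432*I*√11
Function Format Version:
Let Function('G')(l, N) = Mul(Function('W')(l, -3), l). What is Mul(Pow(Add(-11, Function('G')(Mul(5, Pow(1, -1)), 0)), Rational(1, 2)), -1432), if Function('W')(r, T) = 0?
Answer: Mul(-1432, I, Pow(11, Rational(1, 2))) ≈ Mul(-4749.4, I)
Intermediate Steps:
Function('G')(l, N) = 0 (Function('G')(l, N) = Mul(0, l) = 0)
Mul(Pow(Add(-11, Function('G')(Mul(5, Pow(1, -1)), 0)), Rational(1, 2)), -1432) = Mul(Pow(Add(-11, 0), Rational(1, 2)), -1432) = Mul(Pow(-11, Rational(1, 2)), -1432) = Mul(Mul(I, Pow(11, Rational(1, 2))), -1432) = Mul(-1432, I, Pow(11, Rational(1, 2)))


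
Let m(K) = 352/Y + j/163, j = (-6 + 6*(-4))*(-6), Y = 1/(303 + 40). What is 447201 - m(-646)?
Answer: 53213615/163 ≈ 3.2646e+5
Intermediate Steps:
Y = 1/343 ≈ 0.0029155
j = 180 (j = (-6 - 24)*(-6) = -30*(-6) = 180)
m(K) = 19680148/163 (m(K) = 352/(1/343) + 180/163 = 352*343 + 180*(1/163) = 120736 + 180/163 = 19680148/163)
447201 - m(-646) = 447201 - 1*19680148/163 = 447201 - 19680148/163 = 53213615/163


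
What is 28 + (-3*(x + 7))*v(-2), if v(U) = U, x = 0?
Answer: 70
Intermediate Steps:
28 + (-3*(x + 7))*v(-2) = 28 - 3*(0 + 7)*(-2) = 28 - 3*7*(-2) = 28 - 21*(-2) = 28 + 42 = 70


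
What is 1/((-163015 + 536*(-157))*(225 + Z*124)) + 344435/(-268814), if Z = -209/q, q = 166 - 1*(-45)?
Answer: -20169029264399/15740901084762 ≈ -1.2813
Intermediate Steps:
q = 211 (q = 166 + 45 = 211)
Z = -209/211 ≈ -0.99052
1/((-163015 + 536*(-157))*(225 + Z*124)) + 344435/(-268814) = 1/((-163015 + 536*(-157))*(225 - 209/211*124)) + 344435/(-268814) = 1/((-163015 - 84152)*(225 - 25916/211)) + 344435*(-1/268814) = 1/((-247167)*(21559/211)) - 3785/2954 = -1/247167*211/21559 - 3785/2954 = -211/5328673353 - 3785/2954 = -20169029264399/15740901084762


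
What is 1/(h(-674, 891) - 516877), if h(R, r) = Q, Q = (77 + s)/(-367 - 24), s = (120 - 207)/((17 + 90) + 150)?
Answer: -100487/51939438801 ≈ -1.9347e-6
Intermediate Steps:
s = -87/257 (s = -87/(107 + 150) = -87/257 ≈ -0.33852)
Q = -19702/100487 (Q = (77 - 87/257)/(-367 - 24) = (19702/257)/(-391) = (19702/257)*(-1/391) = -19702/100487 ≈ -0.19607)
h(R, r) = -19702/100487
1/(h(-674, 891) - 516877) = 1/(-19702/100487 - 516877) = 1/(-51939438801/100487) = -100487/51939438801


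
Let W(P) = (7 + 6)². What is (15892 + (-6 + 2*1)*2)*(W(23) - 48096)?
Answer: -761272468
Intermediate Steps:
W(P) = 169 (W(P) = 13² = 169)
(15892 + (-6 + 2*1)*2)*(W(23) - 48096) = (15892 + (-6 + 2*1)*2)*(169 - 48096) = (15892 + (-6 + 2)*2)*(-47927) = (15892 - 4*2)*(-47927) = (15892 - 8)*(-47927) = 15884*(-47927) = -761272468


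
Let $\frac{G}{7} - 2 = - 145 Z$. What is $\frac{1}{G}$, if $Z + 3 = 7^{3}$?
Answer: $- \frac{1}{345086} \approx -2.8978 \cdot 10^{-6}$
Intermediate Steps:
$Z = 340$ ($Z = -3 + 7^{3} = -3 + 343 = 340$)
$G = -345086$ ($G = 14 + 7 \left(\left(-145\right) 340\right) = 14 + 7 \left(-49300\right) = 14 - 345100 = -345086$)
$\frac{1}{G} = \frac{1}{-345086} = - \frac{1}{345086}$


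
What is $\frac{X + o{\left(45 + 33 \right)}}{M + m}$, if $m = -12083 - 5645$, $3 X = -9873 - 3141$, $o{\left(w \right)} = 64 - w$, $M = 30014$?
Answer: $- \frac{2176}{6143} \approx -0.35422$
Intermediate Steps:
$X = -4338$ ($X = \frac{-9873 - 3141}{3} = \frac{1}{3} \left(-13014\right) = -4338$)
$m = -17728$
$\frac{X + o{\left(45 + 33 \right)}}{M + m} = \frac{-4338 + \left(64 - \left(45 + 33\right)\right)}{30014 - 17728} = \frac{-4338 + \left(64 - 78\right)}{12286} = \left(-4338 + \left(64 - 78\right)\right) \frac{1}{12286} = \left(-4338 - 14\right) \frac{1}{12286} = \left(-4352\right) \frac{1}{12286} = - \frac{2176}{6143}$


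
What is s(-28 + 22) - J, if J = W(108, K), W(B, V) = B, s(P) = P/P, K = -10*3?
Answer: -107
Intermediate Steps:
K = -30
s(P) = 1
J = 108
s(-28 + 22) - J = 1 - 1*108 = 1 - 108 = -107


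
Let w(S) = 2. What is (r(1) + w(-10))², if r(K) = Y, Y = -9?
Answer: 49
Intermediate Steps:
r(K) = -9
(r(1) + w(-10))² = (-9 + 2)² = (-7)² = 49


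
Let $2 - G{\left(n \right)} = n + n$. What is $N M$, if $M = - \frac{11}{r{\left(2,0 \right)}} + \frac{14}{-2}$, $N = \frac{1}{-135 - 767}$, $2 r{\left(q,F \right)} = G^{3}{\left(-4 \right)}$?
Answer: $\frac{3511}{451000} \approx 0.0077849$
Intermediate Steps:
$G{\left(n \right)} = 2 - 2 n$ ($G{\left(n \right)} = 2 - \left(n + n\right) = 2 - 2 n$)
$r{\left(q,F \right)} = 500$ ($r{\left(q,F \right)} = \frac{\left(2 - -8\right)^{3}}{2} = \frac{\left(2 + 8\right)^{3}}{2} = \frac{10^{3}}{2} = \frac{1}{2} \cdot 1000 = 500$)
$N = - \frac{1}{902}$ ($N = \frac{1}{-902} = - \frac{1}{902} \approx -0.0011086$)
$M = - \frac{3511}{500}$ ($M = - \frac{11}{500} + \frac{14}{-2} = \left(-11\right) \frac{1}{500} + 14 \left(- \frac{1}{2}\right) = - \frac{11}{500} - 7 = - \frac{3511}{500} \approx -7.022$)
$N M = \left(- \frac{1}{902}\right) \left(- \frac{3511}{500}\right) = \frac{3511}{451000}$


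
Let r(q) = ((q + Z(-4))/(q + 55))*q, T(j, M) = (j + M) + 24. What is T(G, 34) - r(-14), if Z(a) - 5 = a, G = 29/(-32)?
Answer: 69083/1312 ≈ 52.655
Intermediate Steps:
G = -29/32 (G = 29*(-1/32) = -29/32 ≈ -0.90625)
Z(a) = 5 + a
T(j, M) = 24 + M + j (T(j, M) = (M + j) + 24 = 24 + M + j)
r(q) = q*(1 + q)/(55 + q) (r(q) = ((q + (5 - 4))/(q + 55))*q = ((q + 1)/(55 + q))*q = ((1 + q)/(55 + q))*q = q*(1 + q)/(55 + q))
T(G, 34) - r(-14) = (24 + 34 - 29/32) - (-14)*(1 - 14)/(55 - 14) = 1827/32 - (-14)*(-13)/41 = 1827/32 - 1*182/41 = 1827/32 - 182/41 = 69083/1312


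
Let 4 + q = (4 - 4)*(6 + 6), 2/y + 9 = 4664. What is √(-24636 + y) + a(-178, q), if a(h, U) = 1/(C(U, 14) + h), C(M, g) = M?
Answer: -1/182 + I*√10894654910/665 ≈ -0.0054945 + 156.96*I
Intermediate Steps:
y = 2/4655 (y = 2/(-9 + 4664) = 2/4655 ≈ 0.00042965)
q = -4 (q = -4 + (4 - 4)*(6 + 6) = -4 + 0*12 = -4 + 0 = -4)
a(h, U) = 1/(U + h)
√(-24636 + y) + a(-178, q) = √(-24636 + 2/4655) + 1/(-4 - 178) = √(-114680578/4655) + 1/(-182) = I*√10894654910/665 - 1/182 = -1/182 + I*√10894654910/665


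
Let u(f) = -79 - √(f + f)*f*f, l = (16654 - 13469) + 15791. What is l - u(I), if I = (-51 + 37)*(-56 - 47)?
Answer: 19055 + 4158728*√721 ≈ 1.1169e+8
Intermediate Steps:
I = 1442 (I = -14*(-103) = 1442)
l = 18976 (l = 3185 + 15791 = 18976)
u(f) = -79 - √2*f^(5/2) (u(f) = -79 - √(2*f)*f*f = -79 - (√2*√f)*f*f = -79 - √2*f^(3/2)*f = -79 - √2*f^(5/2))
l - u(I) = 18976 - (-79 - √2*1442^(5/2)) = 18976 - (-79 - √2*2079364*√1442) = 18976 - (-79 - 4158728*√721) = 18976 + (79 + 4158728*√721) = 19055 + 4158728*√721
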